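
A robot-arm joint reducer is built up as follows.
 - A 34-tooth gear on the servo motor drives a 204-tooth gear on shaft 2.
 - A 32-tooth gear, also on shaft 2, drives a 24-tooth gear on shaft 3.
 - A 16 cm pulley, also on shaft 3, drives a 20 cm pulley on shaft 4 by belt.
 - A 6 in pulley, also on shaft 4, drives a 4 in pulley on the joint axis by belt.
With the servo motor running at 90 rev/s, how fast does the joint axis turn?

gear mesh 204/34 = 6 → 90/6 = 15 rev/s
gear mesh 24/32 = 0.75 → 15/0.75 = 20 rev/s
belt 20/16 = 1.25 → 20/1.25 = 16 rev/s
belt 4/6 = 0.66667 → 16/0.66667 = 24 rev/s

24 rev/s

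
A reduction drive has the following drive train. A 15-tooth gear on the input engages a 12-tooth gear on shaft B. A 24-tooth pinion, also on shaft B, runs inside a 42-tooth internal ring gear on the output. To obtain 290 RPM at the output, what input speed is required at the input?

406 RPM

Overall ratio R = 0.8 × 1.75 = 1.4.
Required input speed = output speed × R = 290 × 1.4 = 406 RPM.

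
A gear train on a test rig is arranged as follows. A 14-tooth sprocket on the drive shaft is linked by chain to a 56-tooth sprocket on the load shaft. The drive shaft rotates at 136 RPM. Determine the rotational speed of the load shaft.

34 RPM

Chain: ratio = 56/14 = 4, so the load shaft turns at 136 / 4 = 34 RPM.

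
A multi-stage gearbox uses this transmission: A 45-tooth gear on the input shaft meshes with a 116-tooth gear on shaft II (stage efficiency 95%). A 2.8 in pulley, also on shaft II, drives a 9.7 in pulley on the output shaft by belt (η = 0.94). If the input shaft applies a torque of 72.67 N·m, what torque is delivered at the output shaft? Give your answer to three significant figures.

580 N·m

Gear mesh: ratio = 116/45 = 2.5778; torque at shaft II = 72.67 × 2.5778 × 0.95 = 177.96 N·m.
Belt: ratio = 9.7/2.8 = 3.4643; torque at the output shaft = 177.96 × 3.4643 × 0.94 = 579.52 N·m.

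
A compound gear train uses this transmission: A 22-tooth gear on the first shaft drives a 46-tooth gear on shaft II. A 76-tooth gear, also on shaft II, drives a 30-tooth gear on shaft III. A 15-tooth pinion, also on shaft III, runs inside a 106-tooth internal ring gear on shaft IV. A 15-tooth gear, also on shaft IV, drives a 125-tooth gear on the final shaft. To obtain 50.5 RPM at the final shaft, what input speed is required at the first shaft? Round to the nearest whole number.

Overall ratio R = 2.0909 × 0.39474 × 7.0667 × 8.3333 = 48.604.
Required input speed = output speed × R = 50.5 × 48.604 = 2454.5 RPM.

2455 RPM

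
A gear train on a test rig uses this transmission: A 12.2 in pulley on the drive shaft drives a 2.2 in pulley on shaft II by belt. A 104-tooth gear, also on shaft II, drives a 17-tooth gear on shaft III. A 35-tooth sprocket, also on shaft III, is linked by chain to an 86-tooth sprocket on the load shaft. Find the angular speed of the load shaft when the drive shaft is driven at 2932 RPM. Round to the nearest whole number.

the drive shaft → shaft II (belt, 2.2/12.2): 2932 ÷ 0.18033 = 16259 RPM
shaft II → shaft III (gear mesh, 17/104): 16259 ÷ 0.16346 = 99468 RPM
shaft III → the load shaft (chain, 86/35): 99468 ÷ 2.4571 = 40481 RPM

40481 RPM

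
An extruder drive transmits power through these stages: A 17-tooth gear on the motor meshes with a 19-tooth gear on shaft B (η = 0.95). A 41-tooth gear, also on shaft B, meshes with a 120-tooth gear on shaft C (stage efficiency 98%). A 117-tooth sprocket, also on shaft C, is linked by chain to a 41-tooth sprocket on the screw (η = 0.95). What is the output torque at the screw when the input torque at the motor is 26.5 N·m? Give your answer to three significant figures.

gear mesh 19/17 = 1.1176 → τ = 26.5·1.1176·0.95 = 28.137 N·m
gear mesh 120/41 = 2.9268 → τ = 28.137·2.9268·0.98 = 80.704 N·m
chain 41/117 = 0.35043 → τ = 80.704·0.35043·0.95 = 26.867 N·m

26.9 N·m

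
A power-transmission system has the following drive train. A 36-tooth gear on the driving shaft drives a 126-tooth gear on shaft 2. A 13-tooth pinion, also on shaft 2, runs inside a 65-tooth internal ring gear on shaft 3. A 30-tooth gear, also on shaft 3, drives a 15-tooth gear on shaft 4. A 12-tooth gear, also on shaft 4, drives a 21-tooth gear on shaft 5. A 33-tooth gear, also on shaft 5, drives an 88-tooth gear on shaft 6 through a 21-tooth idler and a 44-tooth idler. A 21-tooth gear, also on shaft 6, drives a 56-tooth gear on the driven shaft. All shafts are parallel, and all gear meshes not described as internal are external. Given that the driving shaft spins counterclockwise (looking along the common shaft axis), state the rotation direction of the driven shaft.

clockwise

the driving shaft → shaft 2: external mesh, 1 reversal → CW.
shaft 2 → shaft 3: internal mesh, same direction → CW.
shaft 3 → shaft 4: external mesh, 1 reversal → CCW.
shaft 4 → shaft 5: external mesh, 1 reversal → CW.
shaft 5 → shaft 6: driver → idler → idler → driven is 3 external meshes, 3 reversals → CCW.
shaft 6 → the driven shaft: external mesh, 1 reversal → CW.
7 reversals in total — an odd number — so the driven shaft turns opposite to the driving shaft.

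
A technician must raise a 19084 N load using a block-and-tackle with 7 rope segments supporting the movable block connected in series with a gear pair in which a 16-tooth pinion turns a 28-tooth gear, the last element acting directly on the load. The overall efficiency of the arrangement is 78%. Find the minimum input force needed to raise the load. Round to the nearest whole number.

1997 N

Block-and-tackle MA = number of supporting rope parts = 7.
Gear pair MA = 28/16 = 1.75.
Combined ideal MA = 7 × 1.75 = 12.25.
Actual MA = 12.25 × 0.78 = 9.555.
Effort = load / actual MA = 19084 / 9.555 = 1997.3 N.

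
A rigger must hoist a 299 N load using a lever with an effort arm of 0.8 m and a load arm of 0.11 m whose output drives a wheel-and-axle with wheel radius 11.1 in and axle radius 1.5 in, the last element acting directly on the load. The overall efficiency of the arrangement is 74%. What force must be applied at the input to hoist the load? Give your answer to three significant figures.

7.51 N

Lever MA = effort arm / load arm = 0.8/0.11 = 7.2727.
Wheel-and-axle MA = R/r = 11.1/1.5 = 7.4.
Combined ideal MA = 7.2727 × 7.4 = 53.818.
Actual MA = 53.818 × 0.74 = 39.825.
Effort = load / actual MA = 299 / 39.825 = 7.5078 N.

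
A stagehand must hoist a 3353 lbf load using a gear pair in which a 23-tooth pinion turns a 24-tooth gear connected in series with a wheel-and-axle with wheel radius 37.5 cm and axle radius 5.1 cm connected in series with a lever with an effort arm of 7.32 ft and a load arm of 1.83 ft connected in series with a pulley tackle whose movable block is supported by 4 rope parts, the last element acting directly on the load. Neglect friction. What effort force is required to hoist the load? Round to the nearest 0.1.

Gear pair MA = 24/23 = 1.0435.
Wheel-and-axle MA = R/r = 37.5/5.1 = 7.3529.
Lever MA = effort arm / load arm = 7.32/1.83 = 4.
Block-and-tackle MA = number of supporting rope parts = 4.
Combined ideal MA = 1.0435 × 7.3529 × 4 × 4 = 122.76.
Effort = load / MA = 3353 / 122.76 = 27.313 lbf.

27.3 lbf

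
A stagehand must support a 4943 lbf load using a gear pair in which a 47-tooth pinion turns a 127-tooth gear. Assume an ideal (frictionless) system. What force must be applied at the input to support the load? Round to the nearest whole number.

1829 lbf

Gear pair MA = 127/47 = 2.7021.
Effort = load / MA = 4943 / 2.7021 = 1829.3 lbf.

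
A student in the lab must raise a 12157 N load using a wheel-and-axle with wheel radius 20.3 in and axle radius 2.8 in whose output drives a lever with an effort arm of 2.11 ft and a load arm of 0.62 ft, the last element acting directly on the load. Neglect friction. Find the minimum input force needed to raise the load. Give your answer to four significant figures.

492.7 N

Wheel-and-axle MA = R/r = 20.3/2.8 = 7.25.
Lever MA = effort arm / load arm = 2.11/0.62 = 3.4032.
Combined ideal MA = 7.25 × 3.4032 = 24.673.
Effort = load / MA = 12157 / 24.673 = 492.72 N.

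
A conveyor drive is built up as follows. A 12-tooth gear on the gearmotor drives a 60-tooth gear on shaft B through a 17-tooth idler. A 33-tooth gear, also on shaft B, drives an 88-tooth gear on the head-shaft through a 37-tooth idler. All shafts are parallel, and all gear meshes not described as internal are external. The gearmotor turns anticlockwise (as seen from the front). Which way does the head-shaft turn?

the gearmotor → shaft B: driver → idler → driven is 2 external meshes, 2 reversals → CCW.
shaft B → the head-shaft: driver → idler → driven is 2 external meshes, 2 reversals → CCW.
4 reversals in total — an even number — so the head-shaft turns the same way as the gearmotor.

anticlockwise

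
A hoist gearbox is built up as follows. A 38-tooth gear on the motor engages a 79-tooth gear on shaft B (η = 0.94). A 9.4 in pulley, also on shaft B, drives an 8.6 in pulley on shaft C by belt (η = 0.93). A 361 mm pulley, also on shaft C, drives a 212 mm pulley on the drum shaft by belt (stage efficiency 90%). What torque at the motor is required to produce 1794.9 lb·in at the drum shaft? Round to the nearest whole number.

Overall ratio R = 2.0789 × 0.91489 × 0.58726 = 1.117; overall efficiency η = 0.94 × 0.93 × 0.90 = 0.7868.
Input torque = output torque / (R × η) = 1794.9 / (1.117 × 0.7868) = 2042.4 lb·in.

2042 lb·in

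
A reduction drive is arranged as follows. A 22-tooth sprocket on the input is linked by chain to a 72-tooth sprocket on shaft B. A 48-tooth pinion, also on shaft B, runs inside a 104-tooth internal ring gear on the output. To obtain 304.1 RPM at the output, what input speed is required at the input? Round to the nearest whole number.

Overall ratio R = 3.2727 × 2.1667 = 7.0909.
Required input speed = output speed × R = 304.1 × 7.0909 = 2156.3 RPM.

2156 RPM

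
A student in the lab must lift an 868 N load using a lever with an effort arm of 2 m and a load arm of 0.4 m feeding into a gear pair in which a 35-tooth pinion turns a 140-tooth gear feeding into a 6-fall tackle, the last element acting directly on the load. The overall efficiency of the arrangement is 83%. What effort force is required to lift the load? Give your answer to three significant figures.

8.71 N

Lever MA = effort arm / load arm = 2/0.4 = 5.
Gear pair MA = 140/35 = 4.
Block-and-tackle MA = number of supporting rope parts = 6.
Combined ideal MA = 5 × 4 × 6 = 120.
Actual MA = 120 × 0.83 = 99.6.
Effort = load / actual MA = 868 / 99.6 = 8.7149 N.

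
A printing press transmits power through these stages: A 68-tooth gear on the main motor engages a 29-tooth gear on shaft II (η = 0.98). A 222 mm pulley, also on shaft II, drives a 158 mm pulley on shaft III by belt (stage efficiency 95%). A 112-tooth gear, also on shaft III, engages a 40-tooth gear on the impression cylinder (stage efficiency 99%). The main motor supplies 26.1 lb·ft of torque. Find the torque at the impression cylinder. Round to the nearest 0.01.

2.61 lb·ft

Gear mesh: ratio = 29/68 = 0.42647; torque at shaft II = 26.1 × 0.42647 × 0.98 = 10.908 lb·ft.
Belt: ratio = 158/222 = 0.71171; torque at shaft III = 10.908 × 0.71171 × 0.95 = 7.3754 lb·ft.
Gear mesh: ratio = 40/112 = 0.35714; torque at the impression cylinder = 7.3754 × 0.35714 × 0.99 = 2.6077 lb·ft.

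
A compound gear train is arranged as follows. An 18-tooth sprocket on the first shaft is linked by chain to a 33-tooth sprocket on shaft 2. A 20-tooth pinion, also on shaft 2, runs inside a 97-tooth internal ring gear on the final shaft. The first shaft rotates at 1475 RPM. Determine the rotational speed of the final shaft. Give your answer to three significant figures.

Chain: ratio = 33/18 = 1.8333, so shaft 2 turns at 1475 / 1.8333 = 804.55 RPM.
Internal gear: ratio = 97/20 = 4.85, so the final shaft turns at 804.55 / 4.85 = 165.89 RPM.

166 RPM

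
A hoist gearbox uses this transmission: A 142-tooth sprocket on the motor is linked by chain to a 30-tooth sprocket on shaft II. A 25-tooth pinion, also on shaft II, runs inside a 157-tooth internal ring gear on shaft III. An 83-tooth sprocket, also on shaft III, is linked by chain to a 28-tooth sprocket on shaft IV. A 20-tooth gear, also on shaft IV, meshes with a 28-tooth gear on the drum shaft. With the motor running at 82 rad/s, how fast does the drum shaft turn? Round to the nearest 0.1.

130.9 rad/s

Chain: ratio = 30/142 = 0.21127, so shaft II turns at 82 / 0.21127 = 388.13 rad/s.
Internal gear: ratio = 157/25 = 6.28, so shaft III turns at 388.13 / 6.28 = 61.805 rad/s.
Chain: ratio = 28/83 = 0.33735, so shaft IV turns at 61.805 / 0.33735 = 183.21 rad/s.
Gear mesh: ratio = 28/20 = 1.4, so the drum shaft turns at 183.21 / 1.4 = 130.86 rad/s.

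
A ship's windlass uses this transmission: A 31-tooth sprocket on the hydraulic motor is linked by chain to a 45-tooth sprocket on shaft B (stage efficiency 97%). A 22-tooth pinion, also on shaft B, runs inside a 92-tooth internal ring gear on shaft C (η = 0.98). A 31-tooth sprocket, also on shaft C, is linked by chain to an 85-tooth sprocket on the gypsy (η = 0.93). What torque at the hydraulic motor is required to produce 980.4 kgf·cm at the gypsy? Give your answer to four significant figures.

Overall ratio R = 1.4516 × 4.1818 × 2.7419 = 16.645; overall efficiency η = 0.97 × 0.98 × 0.93 = 0.8841.
Input torque = output torque / (R × η) = 980.4 / (16.645 × 0.8841) = 66.627 kgf·cm.

66.63 kgf·cm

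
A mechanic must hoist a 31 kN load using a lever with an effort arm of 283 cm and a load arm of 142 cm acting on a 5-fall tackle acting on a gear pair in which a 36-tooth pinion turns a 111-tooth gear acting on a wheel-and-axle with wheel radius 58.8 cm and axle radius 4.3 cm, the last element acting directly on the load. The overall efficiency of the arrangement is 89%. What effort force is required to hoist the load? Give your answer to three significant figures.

Lever MA = effort arm / load arm = 283/142 = 1.993.
Block-and-tackle MA = number of supporting rope parts = 5.
Gear pair MA = 111/36 = 3.0833.
Wheel-and-axle MA = R/r = 58.8/4.3 = 13.674.
Combined ideal MA = 1.993 × 5 × 3.0833 × 13.674 = 420.14.
Actual MA = 420.14 × 0.89 = 373.93.
Effort = load / actual MA = 31 / 373.93 = 0.082904 kN.

0.0829 kN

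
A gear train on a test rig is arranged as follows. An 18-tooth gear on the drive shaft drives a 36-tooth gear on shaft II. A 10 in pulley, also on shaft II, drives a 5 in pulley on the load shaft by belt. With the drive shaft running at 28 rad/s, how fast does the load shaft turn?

gear mesh 36/18 = 2 → 28/2 = 14 rad/s
belt 5/10 = 0.5 → 14/0.5 = 28 rad/s

28 rad/s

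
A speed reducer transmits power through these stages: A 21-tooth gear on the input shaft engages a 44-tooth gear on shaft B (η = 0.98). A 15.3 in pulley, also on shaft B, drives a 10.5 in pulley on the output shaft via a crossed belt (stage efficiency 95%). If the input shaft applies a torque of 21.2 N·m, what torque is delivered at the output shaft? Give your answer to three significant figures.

28.4 N·m

Gear mesh: ratio = 44/21 = 2.0952; torque at shaft B = 21.2 × 2.0952 × 0.98 = 43.531 N·m.
Belt: ratio = 10.5/15.3 = 0.68627; torque at the output shaft = 43.531 × 0.68627 × 0.95 = 28.38 N·m.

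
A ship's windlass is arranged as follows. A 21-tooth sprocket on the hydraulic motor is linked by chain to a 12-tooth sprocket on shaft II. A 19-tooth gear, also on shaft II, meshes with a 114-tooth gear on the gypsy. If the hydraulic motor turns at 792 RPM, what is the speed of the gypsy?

the hydraulic motor → shaft II (chain, 12/21): 792 ÷ 0.57143 = 1386 RPM
shaft II → the gypsy (gear mesh, 114/19): 1386 ÷ 6 = 231 RPM

231 RPM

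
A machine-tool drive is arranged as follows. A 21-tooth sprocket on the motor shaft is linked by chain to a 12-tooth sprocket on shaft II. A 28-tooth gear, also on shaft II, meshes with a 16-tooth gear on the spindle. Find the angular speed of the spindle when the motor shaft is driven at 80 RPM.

Chain: ratio = 12/21 = 0.57143, so shaft II turns at 80 / 0.57143 = 140 RPM.
Gear mesh: ratio = 16/28 = 0.57143, so the spindle turns at 140 / 0.57143 = 245 RPM.

245 RPM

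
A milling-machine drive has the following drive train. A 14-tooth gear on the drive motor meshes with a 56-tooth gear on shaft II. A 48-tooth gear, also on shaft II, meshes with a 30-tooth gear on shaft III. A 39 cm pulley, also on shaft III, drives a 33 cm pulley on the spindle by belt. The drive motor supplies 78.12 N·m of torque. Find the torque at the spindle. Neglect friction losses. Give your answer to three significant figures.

gear mesh 56/14 = 4 → τ = 78.12·4 = 312.48 N·m
gear mesh 30/48 = 0.625 → τ = 312.48·0.625 = 195.3 N·m
belt 33/39 = 0.84615 → τ = 195.3·0.84615 = 165.25 N·m

165 N·m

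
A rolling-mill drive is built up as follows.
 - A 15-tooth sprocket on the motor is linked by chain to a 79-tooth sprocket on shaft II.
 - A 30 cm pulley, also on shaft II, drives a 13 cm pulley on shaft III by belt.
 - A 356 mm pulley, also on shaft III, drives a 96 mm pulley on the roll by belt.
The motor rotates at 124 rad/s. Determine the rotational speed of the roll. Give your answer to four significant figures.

chain 79/15 = 5.2667 → 124/5.2667 = 23.544 rad/s
belt 13/30 = 0.43333 → 23.544/0.43333 = 54.333 rad/s
belt 96/356 = 0.26966 → 54.333/0.26966 = 201.48 rad/s

201.5 rad/s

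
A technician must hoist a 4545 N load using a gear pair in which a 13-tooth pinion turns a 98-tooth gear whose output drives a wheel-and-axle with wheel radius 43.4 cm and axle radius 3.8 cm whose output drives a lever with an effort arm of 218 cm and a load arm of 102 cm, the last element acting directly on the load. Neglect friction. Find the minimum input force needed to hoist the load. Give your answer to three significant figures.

Gear pair MA = 98/13 = 7.5385.
Wheel-and-axle MA = R/r = 43.4/3.8 = 11.421.
Lever MA = effort arm / load arm = 218/102 = 2.1373.
Combined ideal MA = 7.5385 × 11.421 × 2.1373 = 184.01.
Effort = load / MA = 4545 / 184.01 = 24.7 N.

24.7 N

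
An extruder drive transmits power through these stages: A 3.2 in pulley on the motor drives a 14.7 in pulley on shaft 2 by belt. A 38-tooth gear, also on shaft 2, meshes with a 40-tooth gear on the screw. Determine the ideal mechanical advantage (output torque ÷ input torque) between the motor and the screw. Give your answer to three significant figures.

4.84

Each stage contributes driven/driver: belt 14.7/3.2 = 4.5937, gear mesh 40/38 = 1.0526.
Overall: 4.5937 × 1.0526 = 4.8355.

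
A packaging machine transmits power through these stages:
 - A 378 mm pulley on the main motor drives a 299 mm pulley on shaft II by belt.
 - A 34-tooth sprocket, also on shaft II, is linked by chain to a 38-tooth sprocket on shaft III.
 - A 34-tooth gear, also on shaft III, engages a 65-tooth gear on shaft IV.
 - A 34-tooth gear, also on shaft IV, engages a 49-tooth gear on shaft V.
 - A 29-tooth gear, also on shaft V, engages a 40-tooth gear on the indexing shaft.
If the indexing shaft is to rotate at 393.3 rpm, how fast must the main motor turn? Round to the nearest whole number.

Overall ratio R = 0.79101 × 1.1176 × 1.9118 × 1.4412 × 1.3793 = 3.3597.
Required input speed = output speed × R = 393.3 × 3.3597 = 1321.4 rpm.

1321 rpm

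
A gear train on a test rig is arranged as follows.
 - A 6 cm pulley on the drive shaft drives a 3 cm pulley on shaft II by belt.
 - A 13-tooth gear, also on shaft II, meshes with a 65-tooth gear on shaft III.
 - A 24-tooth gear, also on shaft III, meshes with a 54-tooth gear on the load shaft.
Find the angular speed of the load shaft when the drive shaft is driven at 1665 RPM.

the drive shaft → shaft II (belt, 3/6): 1665 ÷ 0.5 = 3330 RPM
shaft II → shaft III (gear mesh, 65/13): 3330 ÷ 5 = 666 RPM
shaft III → the load shaft (gear mesh, 54/24): 666 ÷ 2.25 = 296 RPM

296 RPM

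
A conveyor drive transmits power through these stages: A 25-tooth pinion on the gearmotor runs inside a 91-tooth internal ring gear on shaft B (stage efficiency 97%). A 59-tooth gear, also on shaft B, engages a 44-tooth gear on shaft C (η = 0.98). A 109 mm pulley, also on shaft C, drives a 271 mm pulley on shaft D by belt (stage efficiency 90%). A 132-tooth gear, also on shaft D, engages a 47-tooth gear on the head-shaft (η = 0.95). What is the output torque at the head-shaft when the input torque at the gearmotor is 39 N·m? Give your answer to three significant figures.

Internal gear: ratio = 91/25 = 3.64; torque at shaft B = 39 × 3.64 × 0.97 = 137.7 N·m.
Gear mesh: ratio = 44/59 = 0.74576; torque at shaft C = 137.7 × 0.74576 × 0.98 = 100.64 N·m.
Belt: ratio = 271/109 = 2.4862; torque at shaft D = 100.64 × 2.4862 × 0.90 = 225.19 N·m.
Gear mesh: ratio = 47/132 = 0.35606; torque at the head-shaft = 225.19 × 0.35606 × 0.95 = 76.172 N·m.

76.2 N·m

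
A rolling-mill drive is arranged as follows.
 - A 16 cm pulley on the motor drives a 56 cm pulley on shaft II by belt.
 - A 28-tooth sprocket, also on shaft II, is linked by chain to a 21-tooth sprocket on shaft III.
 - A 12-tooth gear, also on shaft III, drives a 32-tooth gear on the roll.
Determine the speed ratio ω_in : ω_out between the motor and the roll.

7

Each stage contributes driven/driver: belt 56/16 = 3.5, chain 21/28 = 0.75, gear mesh 32/12 = 2.6667.
Overall: 3.5 × 0.75 × 2.6667 = 7.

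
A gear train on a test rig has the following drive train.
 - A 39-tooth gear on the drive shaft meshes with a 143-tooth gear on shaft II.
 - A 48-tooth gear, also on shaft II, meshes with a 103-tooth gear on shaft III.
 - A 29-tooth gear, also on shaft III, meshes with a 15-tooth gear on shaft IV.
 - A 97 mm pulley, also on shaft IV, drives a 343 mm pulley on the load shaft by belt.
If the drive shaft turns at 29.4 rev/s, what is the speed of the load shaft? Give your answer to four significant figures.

Gear mesh: ratio = 143/39 = 3.6667, so shaft II turns at 29.4 / 3.6667 = 8.0182 rev/s.
Gear mesh: ratio = 103/48 = 2.1458, so shaft III turns at 8.0182 / 2.1458 = 3.7366 rev/s.
Gear mesh: ratio = 15/29 = 0.51724, so shaft IV turns at 3.7366 / 0.51724 = 7.2241 rev/s.
Belt: ratio = 343/97 = 3.5361, so the load shaft turns at 7.2241 / 3.5361 = 2.043 rev/s.

2.043 rev/s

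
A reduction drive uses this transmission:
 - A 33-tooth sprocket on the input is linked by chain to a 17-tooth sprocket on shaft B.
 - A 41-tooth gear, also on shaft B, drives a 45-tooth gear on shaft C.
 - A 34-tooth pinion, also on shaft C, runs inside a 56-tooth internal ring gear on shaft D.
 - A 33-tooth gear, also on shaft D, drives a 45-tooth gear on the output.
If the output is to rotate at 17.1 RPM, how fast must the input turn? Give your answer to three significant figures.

Overall ratio R = 0.51515 × 1.0976 × 1.6471 × 1.3636 = 1.2699.
Required input speed = output speed × R = 17.1 × 1.2699 = 21.715 RPM.

21.7 RPM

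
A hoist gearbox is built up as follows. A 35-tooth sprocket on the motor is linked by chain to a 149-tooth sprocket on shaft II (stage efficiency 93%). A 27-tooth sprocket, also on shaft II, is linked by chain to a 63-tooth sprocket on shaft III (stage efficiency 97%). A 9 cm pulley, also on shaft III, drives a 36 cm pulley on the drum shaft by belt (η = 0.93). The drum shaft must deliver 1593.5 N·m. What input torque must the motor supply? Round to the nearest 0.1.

Overall ratio R = 4.2571 × 2.3333 × 4 = 39.733; overall efficiency η = 0.93 × 0.97 × 0.93 = 0.8390.
Input torque = output torque / (R × η) = 1593.5 / (39.733 × 0.8390) = 47.803 N·m.

47.8 N·m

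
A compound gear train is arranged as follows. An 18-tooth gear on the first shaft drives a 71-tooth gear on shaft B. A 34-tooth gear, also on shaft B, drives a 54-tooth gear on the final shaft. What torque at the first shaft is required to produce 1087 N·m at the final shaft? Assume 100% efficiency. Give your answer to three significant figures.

Overall ratio R = 3.9444 × 1.5882 = 6.2647.
Input torque = output torque / R = 1087 / 6.2647 = 173.51 N·m.

174 N·m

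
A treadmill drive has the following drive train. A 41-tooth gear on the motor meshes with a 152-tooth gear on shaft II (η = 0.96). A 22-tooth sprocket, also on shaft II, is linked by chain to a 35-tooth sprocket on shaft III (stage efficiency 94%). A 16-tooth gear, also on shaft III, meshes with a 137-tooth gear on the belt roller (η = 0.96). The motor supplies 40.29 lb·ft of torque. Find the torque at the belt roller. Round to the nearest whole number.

1763 lb·ft

Gear mesh: ratio = 152/41 = 3.7073; torque at shaft II = 40.29 × 3.7073 × 0.96 = 143.39 lb·ft.
Chain: ratio = 35/22 = 1.5909; torque at shaft III = 143.39 × 1.5909 × 0.94 = 214.44 lb·ft.
Gear mesh: ratio = 137/16 = 8.5625; torque at the belt roller = 214.44 × 8.5625 × 0.96 = 1762.7 lb·ft.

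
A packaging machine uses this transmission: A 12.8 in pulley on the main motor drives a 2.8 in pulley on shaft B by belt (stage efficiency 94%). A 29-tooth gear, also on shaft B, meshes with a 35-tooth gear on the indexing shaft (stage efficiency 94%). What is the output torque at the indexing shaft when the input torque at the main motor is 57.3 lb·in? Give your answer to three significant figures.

13.4 lb·in

After the belt (2.8/12.8): 57.3 × 0.21875 × 0.94 = 11.782 lb·in
After the gear mesh (35/29): 11.782 × 1.2069 × 0.94 = 13.367 lb·in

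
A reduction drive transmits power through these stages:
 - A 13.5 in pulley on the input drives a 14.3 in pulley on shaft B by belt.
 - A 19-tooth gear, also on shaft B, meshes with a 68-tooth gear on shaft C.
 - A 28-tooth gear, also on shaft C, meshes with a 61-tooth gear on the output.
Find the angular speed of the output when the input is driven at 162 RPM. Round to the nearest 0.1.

19.6 RPM

the input → shaft B (belt, 14.3/13.5): 162 ÷ 1.0593 = 152.94 RPM
shaft B → shaft C (gear mesh, 68/19): 152.94 ÷ 3.5789 = 42.732 RPM
shaft C → the output (gear mesh, 61/28): 42.732 ÷ 2.1786 = 19.615 RPM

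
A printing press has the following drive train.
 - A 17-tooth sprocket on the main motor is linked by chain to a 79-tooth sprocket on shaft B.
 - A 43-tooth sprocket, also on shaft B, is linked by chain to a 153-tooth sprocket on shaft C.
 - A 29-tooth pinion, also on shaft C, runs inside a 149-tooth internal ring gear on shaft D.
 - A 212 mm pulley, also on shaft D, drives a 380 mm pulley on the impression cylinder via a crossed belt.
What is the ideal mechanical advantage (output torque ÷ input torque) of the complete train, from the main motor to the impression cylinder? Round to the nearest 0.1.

152.3

Each stage contributes driven/driver: chain 79/17 = 4.6471, chain 153/43 = 3.5581, internal gear 149/29 = 5.1379, belt 380/212 = 1.7925.
Overall: 4.6471 × 3.5581 × 5.1379 × 1.7925 = 152.28.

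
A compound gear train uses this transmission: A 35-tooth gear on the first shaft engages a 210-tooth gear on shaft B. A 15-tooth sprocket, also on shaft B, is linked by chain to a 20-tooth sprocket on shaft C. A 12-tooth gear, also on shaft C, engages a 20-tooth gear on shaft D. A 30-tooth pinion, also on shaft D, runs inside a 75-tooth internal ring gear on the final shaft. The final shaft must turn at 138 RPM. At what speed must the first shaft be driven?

Overall ratio R = 6 × 1.3333 × 1.6667 × 2.5 = 33.333.
Required input speed = output speed × R = 138 × 33.333 = 4600 RPM.

4600 RPM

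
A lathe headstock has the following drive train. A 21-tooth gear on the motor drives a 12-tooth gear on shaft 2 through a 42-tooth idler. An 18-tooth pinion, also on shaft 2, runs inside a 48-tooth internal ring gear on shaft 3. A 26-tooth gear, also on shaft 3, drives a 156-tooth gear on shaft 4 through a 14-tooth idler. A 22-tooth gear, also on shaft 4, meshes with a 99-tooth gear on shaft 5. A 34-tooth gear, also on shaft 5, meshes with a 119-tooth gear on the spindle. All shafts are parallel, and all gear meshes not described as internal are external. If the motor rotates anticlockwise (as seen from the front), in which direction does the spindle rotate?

anticlockwise

the motor → shaft 2: driver → idler → driven is 2 external meshes, 2 reversals → CCW.
shaft 2 → shaft 3: internal mesh, same direction → CCW.
shaft 3 → shaft 4: driver → idler → driven is 2 external meshes, 2 reversals → CCW.
shaft 4 → shaft 5: external mesh, 1 reversal → CW.
shaft 5 → the spindle: external mesh, 1 reversal → CCW.
6 reversals in total — an even number — so the spindle turns the same way as the motor.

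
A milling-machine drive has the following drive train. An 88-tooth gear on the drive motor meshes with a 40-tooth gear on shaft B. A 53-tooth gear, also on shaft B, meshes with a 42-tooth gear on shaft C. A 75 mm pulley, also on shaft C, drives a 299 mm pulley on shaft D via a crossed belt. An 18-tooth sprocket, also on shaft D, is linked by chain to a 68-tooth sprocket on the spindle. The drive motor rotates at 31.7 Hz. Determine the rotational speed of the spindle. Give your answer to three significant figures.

5.84 Hz

gear mesh 40/88 = 0.45455 → 31.7/0.45455 = 69.74 Hz
gear mesh 42/53 = 0.79245 → 69.74/0.79245 = 88.005 Hz
belt 299/75 = 3.9867 → 88.005/3.9867 = 22.075 Hz
chain 68/18 = 3.7778 → 22.075/3.7778 = 5.8434 Hz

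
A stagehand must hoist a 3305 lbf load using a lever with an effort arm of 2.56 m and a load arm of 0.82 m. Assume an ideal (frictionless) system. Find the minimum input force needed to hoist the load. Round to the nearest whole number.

Lever MA = effort arm / load arm = 2.56/0.82 = 3.122.
Effort = load / MA = 3305 / 3.122 = 1058.6 lbf.

1059 lbf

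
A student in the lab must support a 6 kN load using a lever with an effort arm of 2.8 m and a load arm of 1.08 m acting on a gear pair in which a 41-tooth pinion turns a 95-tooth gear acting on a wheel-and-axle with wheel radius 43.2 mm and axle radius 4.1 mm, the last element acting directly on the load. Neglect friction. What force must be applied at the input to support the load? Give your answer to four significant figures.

0.09479 kN

Lever MA = effort arm / load arm = 2.8/1.08 = 2.5926.
Gear pair MA = 95/41 = 2.3171.
Wheel-and-axle MA = R/r = 43.2/4.1 = 10.537.
Combined ideal MA = 2.5926 × 2.3171 × 10.537 = 63.296.
Effort = load / MA = 6 / 63.296 = 0.094793 kN.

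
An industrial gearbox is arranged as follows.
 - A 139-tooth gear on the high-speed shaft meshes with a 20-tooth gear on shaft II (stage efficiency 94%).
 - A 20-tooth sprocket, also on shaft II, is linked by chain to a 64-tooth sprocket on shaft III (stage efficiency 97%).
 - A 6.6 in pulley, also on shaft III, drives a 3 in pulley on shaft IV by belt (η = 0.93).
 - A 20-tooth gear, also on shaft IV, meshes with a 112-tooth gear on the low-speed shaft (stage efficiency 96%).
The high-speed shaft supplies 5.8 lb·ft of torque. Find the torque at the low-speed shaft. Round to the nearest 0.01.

5.53 lb·ft

Gear mesh: ratio = 20/139 = 0.14388; torque at shaft II = 5.8 × 0.14388 × 0.94 = 0.78446 lb·ft.
Chain: ratio = 64/20 = 3.2; torque at shaft III = 0.78446 × 3.2 × 0.97 = 2.435 lb·ft.
Belt: ratio = 3/6.6 = 0.45455; torque at shaft IV = 2.435 × 0.45455 × 0.93 = 1.0293 lb·ft.
Gear mesh: ratio = 112/20 = 5.6; torque at the low-speed shaft = 1.0293 × 5.6 × 0.96 = 5.5337 lb·ft.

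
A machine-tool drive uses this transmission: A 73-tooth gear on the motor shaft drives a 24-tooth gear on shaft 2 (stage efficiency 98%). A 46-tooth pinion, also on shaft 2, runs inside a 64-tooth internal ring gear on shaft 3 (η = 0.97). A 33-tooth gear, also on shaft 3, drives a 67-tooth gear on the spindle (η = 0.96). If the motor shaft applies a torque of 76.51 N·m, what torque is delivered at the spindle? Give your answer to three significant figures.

64.8 N·m

Gear mesh: ratio = 24/73 = 0.32877; torque at shaft 2 = 76.51 × 0.32877 × 0.98 = 24.651 N·m.
Internal gear: ratio = 64/46 = 1.3913; torque at shaft 3 = 24.651 × 1.3913 × 0.97 = 33.268 N·m.
Gear mesh: ratio = 67/33 = 2.0303; torque at the spindle = 33.268 × 2.0303 × 0.96 = 64.842 N·m.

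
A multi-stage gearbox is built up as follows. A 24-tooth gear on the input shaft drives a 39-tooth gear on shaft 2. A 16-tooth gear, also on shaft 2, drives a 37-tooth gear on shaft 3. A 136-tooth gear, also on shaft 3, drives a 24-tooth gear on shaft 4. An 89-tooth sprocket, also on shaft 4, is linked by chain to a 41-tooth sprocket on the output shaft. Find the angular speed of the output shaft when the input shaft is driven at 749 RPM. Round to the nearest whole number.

the input shaft → shaft 2 (gear mesh, 39/24): 749 ÷ 1.625 = 460.92 RPM
shaft 2 → shaft 3 (gear mesh, 37/16): 460.92 ÷ 2.3125 = 199.32 RPM
shaft 3 → shaft 4 (gear mesh, 24/136): 199.32 ÷ 0.17647 = 1129.5 RPM
shaft 4 → the output shaft (chain, 41/89): 1129.5 ÷ 0.46067 = 2451.8 RPM

2452 RPM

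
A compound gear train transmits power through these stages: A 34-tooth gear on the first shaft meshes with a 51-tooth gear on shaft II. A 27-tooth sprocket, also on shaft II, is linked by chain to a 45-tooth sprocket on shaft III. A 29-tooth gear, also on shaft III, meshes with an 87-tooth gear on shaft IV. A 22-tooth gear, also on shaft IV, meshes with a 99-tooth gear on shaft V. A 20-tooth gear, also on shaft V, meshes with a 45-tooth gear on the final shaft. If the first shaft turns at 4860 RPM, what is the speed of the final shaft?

64 RPM

Gear mesh: ratio = 51/34 = 1.5, so shaft II turns at 4860 / 1.5 = 3240 RPM.
Chain: ratio = 45/27 = 1.6667, so shaft III turns at 3240 / 1.6667 = 1944 RPM.
Gear mesh: ratio = 87/29 = 3, so shaft IV turns at 1944 / 3 = 648 RPM.
Gear mesh: ratio = 99/22 = 4.5, so shaft V turns at 648 / 4.5 = 144 RPM.
Gear mesh: ratio = 45/20 = 2.25, so the final shaft turns at 144 / 2.25 = 64 RPM.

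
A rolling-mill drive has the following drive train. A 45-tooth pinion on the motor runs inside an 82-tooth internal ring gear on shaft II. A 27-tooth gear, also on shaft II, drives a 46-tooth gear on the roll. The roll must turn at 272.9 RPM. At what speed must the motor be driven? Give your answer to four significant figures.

Overall ratio R = 1.8222 × 1.7037 = 3.1045.
Required input speed = output speed × R = 272.9 × 3.1045 = 847.23 RPM.

847.2 RPM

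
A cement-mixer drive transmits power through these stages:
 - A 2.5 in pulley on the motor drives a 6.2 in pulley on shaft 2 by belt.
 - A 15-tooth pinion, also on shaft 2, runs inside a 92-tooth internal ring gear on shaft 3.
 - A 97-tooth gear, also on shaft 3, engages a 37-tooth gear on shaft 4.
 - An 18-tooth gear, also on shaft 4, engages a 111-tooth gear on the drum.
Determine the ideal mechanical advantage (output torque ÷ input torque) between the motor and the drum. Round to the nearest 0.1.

35.8

Each stage contributes driven/driver: belt 6.2/2.5 = 2.48, internal gear 92/15 = 6.1333, gear mesh 37/97 = 0.38144, gear mesh 111/18 = 6.1667.
Overall: 2.48 × 6.1333 × 0.38144 × 6.1667 = 35.779.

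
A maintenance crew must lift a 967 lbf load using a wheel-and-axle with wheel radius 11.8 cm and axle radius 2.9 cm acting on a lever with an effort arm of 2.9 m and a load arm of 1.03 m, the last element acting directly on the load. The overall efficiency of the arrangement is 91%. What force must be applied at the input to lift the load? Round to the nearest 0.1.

Wheel-and-axle MA = R/r = 11.8/2.9 = 4.069.
Lever MA = effort arm / load arm = 2.9/1.03 = 2.8155.
Combined ideal MA = 4.069 × 2.8155 = 11.456.
Actual MA = 11.456 × 0.91 = 10.425.
Effort = load / actual MA = 967 / 10.425 = 92.756 lbf.

92.8 lbf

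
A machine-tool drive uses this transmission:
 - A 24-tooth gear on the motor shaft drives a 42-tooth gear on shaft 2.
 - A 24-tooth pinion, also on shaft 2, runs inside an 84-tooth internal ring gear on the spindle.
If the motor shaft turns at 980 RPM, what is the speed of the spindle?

gear mesh 42/24 = 1.75 → 980/1.75 = 560 RPM
internal gear 84/24 = 3.5 → 560/3.5 = 160 RPM

160 RPM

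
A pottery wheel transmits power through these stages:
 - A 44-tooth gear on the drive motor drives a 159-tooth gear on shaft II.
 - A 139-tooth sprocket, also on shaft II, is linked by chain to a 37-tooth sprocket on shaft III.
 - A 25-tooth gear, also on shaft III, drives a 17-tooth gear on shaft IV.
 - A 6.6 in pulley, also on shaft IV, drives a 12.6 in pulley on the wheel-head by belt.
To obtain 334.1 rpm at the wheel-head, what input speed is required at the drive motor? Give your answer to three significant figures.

417 rpm

Overall ratio R = 3.6136 × 0.26619 × 0.68 × 1.9091 = 1.2487.
Required input speed = output speed × R = 334.1 × 1.2487 = 417.2 rpm.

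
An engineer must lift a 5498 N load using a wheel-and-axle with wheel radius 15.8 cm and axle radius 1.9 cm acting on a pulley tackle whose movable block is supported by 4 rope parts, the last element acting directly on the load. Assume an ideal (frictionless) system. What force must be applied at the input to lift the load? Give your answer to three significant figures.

Wheel-and-axle MA = R/r = 15.8/1.9 = 8.3158.
Block-and-tackle MA = number of supporting rope parts = 4.
Combined ideal MA = 8.3158 × 4 = 33.263.
Effort = load / MA = 5498 / 33.263 = 165.29 N.

165 N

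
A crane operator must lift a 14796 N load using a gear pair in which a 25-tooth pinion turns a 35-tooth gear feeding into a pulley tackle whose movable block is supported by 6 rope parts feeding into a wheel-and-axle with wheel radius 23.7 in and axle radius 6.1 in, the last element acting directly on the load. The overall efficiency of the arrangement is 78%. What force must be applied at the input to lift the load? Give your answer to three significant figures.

581 N

Gear pair MA = 35/25 = 1.4.
Block-and-tackle MA = number of supporting rope parts = 6.
Wheel-and-axle MA = R/r = 23.7/6.1 = 3.8852.
Combined ideal MA = 1.4 × 6 × 3.8852 = 32.636.
Actual MA = 32.636 × 0.78 = 25.456.
Effort = load / actual MA = 14796 / 25.456 = 581.24 N.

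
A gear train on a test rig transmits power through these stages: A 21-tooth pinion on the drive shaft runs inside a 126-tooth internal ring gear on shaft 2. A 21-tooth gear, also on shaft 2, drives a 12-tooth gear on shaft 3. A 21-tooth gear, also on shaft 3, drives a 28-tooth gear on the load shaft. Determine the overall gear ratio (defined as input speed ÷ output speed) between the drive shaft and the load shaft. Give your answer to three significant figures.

4.57

Each stage contributes driven/driver: internal gear 126/21 = 6, gear mesh 12/21 = 0.57143, gear mesh 28/21 = 1.3333.
Overall: 6 × 0.57143 × 1.3333 = 4.5714.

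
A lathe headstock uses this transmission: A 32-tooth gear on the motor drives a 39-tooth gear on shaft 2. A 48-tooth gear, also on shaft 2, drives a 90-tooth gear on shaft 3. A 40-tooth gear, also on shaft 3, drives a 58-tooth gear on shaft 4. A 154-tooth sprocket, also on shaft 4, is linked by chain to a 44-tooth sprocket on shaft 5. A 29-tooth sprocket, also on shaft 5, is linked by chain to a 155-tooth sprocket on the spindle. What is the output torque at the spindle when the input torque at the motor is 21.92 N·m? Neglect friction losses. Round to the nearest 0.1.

Gear mesh: ratio = 39/32 = 1.2188; torque at shaft 2 = 21.92 × 1.2188 = 26.715 N·m.
Gear mesh: ratio = 90/48 = 1.875; torque at shaft 3 = 26.715 × 1.875 = 50.091 N·m.
Gear mesh: ratio = 58/40 = 1.45; torque at shaft 4 = 50.091 × 1.45 = 72.631 N·m.
Chain: ratio = 44/154 = 0.28571; torque at shaft 5 = 72.631 × 0.28571 = 20.752 N·m.
Chain: ratio = 155/29 = 5.3448; torque at the spindle = 20.752 × 5.3448 = 110.91 N·m.

110.9 N·m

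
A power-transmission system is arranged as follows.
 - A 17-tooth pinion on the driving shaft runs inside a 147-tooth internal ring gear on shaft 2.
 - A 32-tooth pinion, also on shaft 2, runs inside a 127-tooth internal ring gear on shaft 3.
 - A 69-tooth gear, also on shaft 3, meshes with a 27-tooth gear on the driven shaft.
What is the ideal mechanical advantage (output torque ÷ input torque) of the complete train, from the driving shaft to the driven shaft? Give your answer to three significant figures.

Each stage contributes driven/driver: internal gear 147/17 = 8.6471, internal gear 127/32 = 3.9688, gear mesh 27/69 = 0.3913.
Overall: 8.6471 × 3.9688 × 0.3913 = 13.429.

13.4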